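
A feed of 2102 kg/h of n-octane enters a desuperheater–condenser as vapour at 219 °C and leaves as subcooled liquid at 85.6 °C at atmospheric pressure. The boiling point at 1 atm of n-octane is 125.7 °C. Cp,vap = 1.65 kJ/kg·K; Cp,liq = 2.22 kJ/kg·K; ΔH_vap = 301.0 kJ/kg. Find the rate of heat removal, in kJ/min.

vapour 219→125.7 °C: -153.94 kJ/kg
condensation at 125.7 °C: -301 kJ/kg
liquid 125.7→85.6 °C: -89.022 kJ/kg
Δh = -153.94 + -301 + -89.022 = -543.97 kJ/kg
Q = ṁ·Δh = 2102 kg/h × -543.97 kJ/kg = -1.1434e+06 kJ/h
|Q| = 317.62 kW = 19057 kJ/min

Q_c = 19100 kJ/min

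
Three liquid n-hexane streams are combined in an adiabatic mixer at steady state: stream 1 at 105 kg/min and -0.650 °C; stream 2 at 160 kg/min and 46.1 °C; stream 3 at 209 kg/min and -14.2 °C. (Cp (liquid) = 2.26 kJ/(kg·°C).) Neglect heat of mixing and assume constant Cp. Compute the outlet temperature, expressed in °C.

Energy balance with Q = 0: Σ ṁᵢCp,ᵢ(T_out − Tᵢ) = 0
T_out = Σ ṁᵢCp,ᵢTᵢ / Σ ṁᵢCp,ᵢ
      = 9808.3 / 1071.2 = 9.156 °C

T_out = 9.16 °C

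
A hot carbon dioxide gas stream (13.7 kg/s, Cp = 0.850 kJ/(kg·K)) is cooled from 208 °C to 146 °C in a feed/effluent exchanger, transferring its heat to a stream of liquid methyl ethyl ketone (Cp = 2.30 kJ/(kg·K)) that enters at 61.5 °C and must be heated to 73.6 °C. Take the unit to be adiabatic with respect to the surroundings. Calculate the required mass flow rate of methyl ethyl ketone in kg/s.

Heat released by hot stream: Q = 13.7 × 0.850 × (208 − 146) = 721.99 kJ/s
Energy balance on cold side (adiabatic exchanger): Q = ṁ_c·Cp_c·(T_c,out − T_c,in)
ṁ_c = 721.99 / [2.30 × (73.6 − 61.5)] = 25.943 kg/s

ṁ_c = 25.9 kg/s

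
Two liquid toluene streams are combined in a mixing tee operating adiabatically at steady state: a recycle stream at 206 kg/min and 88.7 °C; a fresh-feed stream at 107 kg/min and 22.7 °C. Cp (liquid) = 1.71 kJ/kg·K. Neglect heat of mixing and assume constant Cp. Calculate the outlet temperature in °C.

T_out = 66.1 °C

No heat crosses the boundary, so H_out = H_in.
Σ ṁᵢCp,ᵢTᵢ = 206×1.71×88.7 + 107×1.71×22.7 = 35399
Σ ṁᵢCp,ᵢ = 206×1.71 + 107×1.71 = 535.23
T_out = 35399 / 535.23 = 66.138 °C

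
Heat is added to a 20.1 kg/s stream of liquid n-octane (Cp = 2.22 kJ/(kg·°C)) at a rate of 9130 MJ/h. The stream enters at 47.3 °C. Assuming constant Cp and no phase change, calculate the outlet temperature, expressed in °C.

Q = 9130 MJ/h = 2536.1 kJ/s
ΔT = Q/(ṁ·Cp) = 2536.1/(20.1×2.22) = 56.835 K
T_out = 47.3 + 56.835 = 104.14 °C

T_out = 104 °C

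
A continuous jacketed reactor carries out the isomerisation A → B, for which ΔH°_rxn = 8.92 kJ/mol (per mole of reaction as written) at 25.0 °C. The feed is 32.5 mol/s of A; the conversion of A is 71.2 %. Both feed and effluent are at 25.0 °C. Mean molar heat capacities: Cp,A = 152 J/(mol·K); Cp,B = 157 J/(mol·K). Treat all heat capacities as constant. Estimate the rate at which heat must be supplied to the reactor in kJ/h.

Q_in = 743000 kJ/h

Extent of reaction ξ = 0.712 × 32.5 = 23.14 mol/s
Reaction term: ξ·ΔH°_rxn = 23.14 × 8.92 = 206.41 kJ/s
Q = ΔH = 206.41 kJ/s = 206.41 kW
Heat supplied = 743070 kJ/h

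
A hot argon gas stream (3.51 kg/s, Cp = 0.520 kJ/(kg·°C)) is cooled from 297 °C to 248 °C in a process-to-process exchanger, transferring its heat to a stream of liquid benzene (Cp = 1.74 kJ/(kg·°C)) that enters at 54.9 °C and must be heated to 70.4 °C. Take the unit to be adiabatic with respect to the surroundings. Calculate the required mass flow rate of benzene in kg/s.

Heat released by hot stream: Q = 3.51 × 0.520 × (297 − 248) = 89.435 kJ/s
Energy balance on cold side (adiabatic exchanger): Q = ṁ_c·Cp_c·(T_c,out − T_c,in)
ṁ_c = 89.435 / [1.74 × (70.4 − 54.9)] = 3.3161 kg/s

ṁ_c = 3.32 kg/s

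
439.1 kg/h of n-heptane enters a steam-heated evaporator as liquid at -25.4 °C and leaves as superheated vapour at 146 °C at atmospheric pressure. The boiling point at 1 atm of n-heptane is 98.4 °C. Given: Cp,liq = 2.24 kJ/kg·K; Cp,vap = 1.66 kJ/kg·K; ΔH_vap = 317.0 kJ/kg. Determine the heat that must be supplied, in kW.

liquid -25.4→98.4 °C: 277.31 kJ/kg
vaporisation at 98.4 °C: 317 kJ/kg
vapour 98.4→146 °C: 79.016 kJ/kg
Δh = 277.31 + 317 + 79.016 = 673.33 kJ/kg
Q = ṁ·Δh = 439.1 kg/h × 673.33 kJ/kg = 295660 kJ/h
|Q| = 82.127 kW

Q = 82.1 kW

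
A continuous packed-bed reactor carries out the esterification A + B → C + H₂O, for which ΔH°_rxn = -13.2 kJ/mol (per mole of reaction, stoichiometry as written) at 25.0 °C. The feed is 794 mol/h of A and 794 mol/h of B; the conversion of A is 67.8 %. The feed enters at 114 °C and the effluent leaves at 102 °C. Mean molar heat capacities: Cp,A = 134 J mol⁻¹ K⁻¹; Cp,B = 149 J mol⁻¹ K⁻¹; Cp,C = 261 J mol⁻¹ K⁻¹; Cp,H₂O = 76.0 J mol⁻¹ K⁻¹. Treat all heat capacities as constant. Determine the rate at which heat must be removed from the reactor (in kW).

Q_out = 2.10 kW

Extent of reaction ξ = 0.678 × 794 = 538.33 mol/h
Reaction term: ξ·ΔH°_rxn = 538.33 × -13.2 = -7106 kJ/h
Sensible, feed 114→25 °C: -19998 kJ/h
Outlet flows (mol/h): A 255.67, B 255.67, C 538.33, H₂O 538.33
Sensible, products 25→102 °C: 19540 kJ/h
Q = ΔH = -7564 kJ/h = -2.1011 kW
Heat removed = 2.1011 kW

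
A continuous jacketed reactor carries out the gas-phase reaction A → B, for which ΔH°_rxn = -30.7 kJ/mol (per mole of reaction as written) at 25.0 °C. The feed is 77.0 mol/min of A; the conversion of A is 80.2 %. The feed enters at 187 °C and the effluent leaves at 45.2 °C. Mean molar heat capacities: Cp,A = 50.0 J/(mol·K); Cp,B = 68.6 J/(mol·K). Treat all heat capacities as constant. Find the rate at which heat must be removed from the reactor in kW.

Q_out = 40.3 kW

Extent of reaction ξ = 0.802 × 77.0 = 61.754 mol/min
Reaction term: ξ·ΔH°_rxn = 61.754 × -30.7 = -1895.8 kJ/min
Sensible, feed 187→25 °C: -623.7 kJ/min
Outlet flows (mol/min): A 15.246, B 61.754
Sensible, products 25→45.2 °C: 100.97 kJ/min
Q = ΔH = -2418.6 kJ/min = -40.31 kW
Heat removed = 40.31 kW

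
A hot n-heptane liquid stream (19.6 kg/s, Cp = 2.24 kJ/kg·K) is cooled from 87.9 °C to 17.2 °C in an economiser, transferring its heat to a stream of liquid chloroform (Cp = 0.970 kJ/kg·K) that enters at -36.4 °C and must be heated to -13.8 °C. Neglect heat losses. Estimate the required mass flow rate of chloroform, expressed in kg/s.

ṁ_c = 142 kg/s

Heat released by hot stream: Q = 19.6 × 2.24 × (87.9 − 17.2) = 3104 kJ/s
Energy balance on cold side (adiabatic exchanger): Q = ṁ_c·Cp_c·(T_c,out − T_c,in)
ṁ_c = 3104 / [0.970 × (-13.8 − -36.4)] = 141.59 kg/s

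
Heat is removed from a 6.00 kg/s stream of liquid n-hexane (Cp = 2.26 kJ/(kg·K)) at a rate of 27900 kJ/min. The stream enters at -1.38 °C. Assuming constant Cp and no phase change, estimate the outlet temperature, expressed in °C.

T_out = -35.7 °C

Q = 27900 kJ/min = 465 kJ/s
ΔT = Q/(ṁ·Cp) = 465/(6.00×2.26) = 34.292 K
T_out = -1.38 − 34.292 = -35.672 °C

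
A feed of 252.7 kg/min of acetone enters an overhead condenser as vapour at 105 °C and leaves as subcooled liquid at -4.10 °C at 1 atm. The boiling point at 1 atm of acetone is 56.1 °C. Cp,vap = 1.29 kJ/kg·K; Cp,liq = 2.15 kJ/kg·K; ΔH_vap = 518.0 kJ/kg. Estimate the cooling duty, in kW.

vapour 105→56.1 °C: -63.081 kJ/kg
condensation at 56.1 °C: -518 kJ/kg
liquid 56.1→-4.10 °C: -129.43 kJ/kg
Δh = -63.081 + -518 + -129.43 = -710.51 kJ/kg
Q = ṁ·Δh = 252.7 kg/min × -710.51 kJ/kg = -179550 kJ/min
|Q| = 2992.4 kW

Q_c = 2990 kW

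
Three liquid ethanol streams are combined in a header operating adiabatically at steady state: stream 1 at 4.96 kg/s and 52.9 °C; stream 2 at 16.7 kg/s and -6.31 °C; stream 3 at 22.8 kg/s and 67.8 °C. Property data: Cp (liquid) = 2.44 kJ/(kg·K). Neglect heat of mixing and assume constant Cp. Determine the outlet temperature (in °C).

Adiabatic, steady state ⇒ Σ ṁᵢCp,ᵢ(T_out − Tᵢ) = 0
Σ ṁᵢCp,ᵢTᵢ = 4.96×2.44×52.9 + 16.7×2.44×-6.31 + 22.8×2.44×67.8 = 4154.9
Σ ṁᵢCp,ᵢ = 4.96×2.44 + 16.7×2.44 + 22.8×2.44 = 108.48
T_out = 4154.9 / 108.48 = 38.301 °C

T_out = 38.3 °C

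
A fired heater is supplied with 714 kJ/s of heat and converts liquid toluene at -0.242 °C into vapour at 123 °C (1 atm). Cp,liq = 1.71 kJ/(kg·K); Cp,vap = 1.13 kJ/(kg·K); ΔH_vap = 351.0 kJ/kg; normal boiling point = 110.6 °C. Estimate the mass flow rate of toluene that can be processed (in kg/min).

Δh = 1.71×(110.6−-0.242) + 351.0 + 1.13×(123−110.6) = 554.55 kJ/kg
Q = 714 kJ/s = 714 kJ/s = 42840 kJ/min
ṁ = Q/Δh = 42840 / 554.55 = 77.252 kg/min

ṁ = 77.3 kg/min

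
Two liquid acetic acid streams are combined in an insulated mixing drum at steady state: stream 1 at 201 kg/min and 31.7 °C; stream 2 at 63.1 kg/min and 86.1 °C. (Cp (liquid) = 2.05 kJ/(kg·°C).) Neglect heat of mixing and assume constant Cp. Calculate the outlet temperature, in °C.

T_out = 44.7 °C

No heat crosses the boundary, so H_out = H_in.
Σ ṁᵢCp,ᵢTᵢ = 201×2.05×31.7 + 63.1×2.05×86.1 = 24199
Σ ṁᵢCp,ᵢ = 201×2.05 + 63.1×2.05 = 541.4
T_out = 24199 / 541.4 = 44.698 °C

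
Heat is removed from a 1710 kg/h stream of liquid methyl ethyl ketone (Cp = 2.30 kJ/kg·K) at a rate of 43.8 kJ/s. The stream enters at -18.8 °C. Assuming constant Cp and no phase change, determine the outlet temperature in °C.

Q = 43.8 kJ/s = 157680 kJ/h
ΔT = Q/(ṁ·Cp) = 157680/(1710×2.30) = 40.092 K
T_out = -18.8 − 40.092 = -58.892 °C

T_out = -58.9 °C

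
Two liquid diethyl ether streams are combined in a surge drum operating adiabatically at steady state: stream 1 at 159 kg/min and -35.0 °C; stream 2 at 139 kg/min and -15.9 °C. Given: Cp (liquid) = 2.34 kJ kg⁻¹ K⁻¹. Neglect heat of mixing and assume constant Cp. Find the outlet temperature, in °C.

Adiabatic, steady state ⇒ Σ ṁᵢCp,ᵢ(T_out − Tᵢ) = 0
T_out = Σ ṁᵢCp,ᵢTᵢ / Σ ṁᵢCp,ᵢ
      = -18194 / 697.32 = -26.091 °C

T_out = -26.1 °C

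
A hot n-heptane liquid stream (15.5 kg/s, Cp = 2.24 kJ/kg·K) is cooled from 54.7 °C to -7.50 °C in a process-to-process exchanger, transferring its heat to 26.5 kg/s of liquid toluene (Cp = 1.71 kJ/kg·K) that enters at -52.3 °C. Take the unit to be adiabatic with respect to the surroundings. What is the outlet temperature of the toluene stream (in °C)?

Heat released by hot stream: Q = 15.5 × 2.24 × (54.7 − -7.50) = 2159.6 kJ/s
Energy balance on cold side (adiabatic exchanger): Q = ṁ_c·Cp_c·(T_c,out − T_c,in)
T_c,out = -52.3 + 2159.6/(26.5 × 1.71) = -4.6428 °C

T_c,out = -4.64 °C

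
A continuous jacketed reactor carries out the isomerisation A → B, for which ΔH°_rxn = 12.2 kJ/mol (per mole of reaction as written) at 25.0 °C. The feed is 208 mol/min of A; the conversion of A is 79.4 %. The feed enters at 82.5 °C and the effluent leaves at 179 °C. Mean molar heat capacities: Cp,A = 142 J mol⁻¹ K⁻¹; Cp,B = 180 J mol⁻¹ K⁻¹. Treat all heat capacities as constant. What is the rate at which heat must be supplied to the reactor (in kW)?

Q_in = 97.2 kW

Extent of reaction ξ = 0.794 × 208 = 165.15 mol/min
Reaction term: ξ·ΔH°_rxn = 165.15 × 12.2 = 2014.9 kJ/min
Sensible, feed 82.5→25 °C: -1698.3 kJ/min
Outlet flows (mol/min): A 42.848, B 165.15
Sensible, products 25→179 °C: 5515 kJ/min
Q = ΔH = 5831.5 kJ/min = 97.192 kW
Heat supplied = 97.192 kW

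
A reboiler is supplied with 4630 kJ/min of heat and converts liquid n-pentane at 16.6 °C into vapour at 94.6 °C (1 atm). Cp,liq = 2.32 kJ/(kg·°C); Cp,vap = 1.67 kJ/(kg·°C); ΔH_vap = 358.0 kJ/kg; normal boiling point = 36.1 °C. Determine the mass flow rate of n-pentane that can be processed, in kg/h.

Δh = 2.32×(36.1−16.6) + 358.0 + 1.67×(94.6−36.1) = 500.94 kJ/kg
Q = 4630 kJ/min = 77.167 kJ/s = 277800 kJ/h
ṁ = Q/Δh = 277800 / 500.94 = 554.56 kg/h

ṁ = 555 kg/h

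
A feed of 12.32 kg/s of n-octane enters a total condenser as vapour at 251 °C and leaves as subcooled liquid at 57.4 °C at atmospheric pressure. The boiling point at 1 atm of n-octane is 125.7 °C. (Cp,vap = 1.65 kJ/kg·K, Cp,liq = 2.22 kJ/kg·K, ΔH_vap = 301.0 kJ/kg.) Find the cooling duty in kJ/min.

vapour 251→125.7 °C: -206.74 kJ/kg
condensation at 125.7 °C: -301 kJ/kg
liquid 125.7→57.4 °C: -151.63 kJ/kg
Δh = -206.74 + -301 + -151.63 = -659.37 kJ/kg
Q = ṁ·Δh = 12.32 kg/s × -659.37 kJ/kg = -8123.5 kJ/s
|Q| = 8123.5 kW = 487410 kJ/min

Q_c = 487000 kJ/min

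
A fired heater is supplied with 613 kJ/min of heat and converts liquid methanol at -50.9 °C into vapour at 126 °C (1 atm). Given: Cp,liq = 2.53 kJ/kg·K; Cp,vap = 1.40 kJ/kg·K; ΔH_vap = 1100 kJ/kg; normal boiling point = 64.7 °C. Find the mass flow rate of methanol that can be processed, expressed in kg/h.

Δh = 2.53×(64.7−-50.9) + 1100 + 1.40×(126−64.7) = 1478.3 kJ/kg
Q = 613 kJ/min = 10.217 kJ/s = 36780 kJ/h
ṁ = Q/Δh = 36780 / 1478.3 = 24.88 kg/h

ṁ = 24.9 kg/h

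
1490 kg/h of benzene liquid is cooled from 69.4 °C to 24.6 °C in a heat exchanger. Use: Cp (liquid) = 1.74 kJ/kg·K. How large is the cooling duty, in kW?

Q = ṁ·Cp·ΔT = 1490 × 1.74 × (24.6 − 69.4) = -116150 kJ/h
Converting: 116150 / 3600 s = 32.263 kW

Q_c = 32.3 kW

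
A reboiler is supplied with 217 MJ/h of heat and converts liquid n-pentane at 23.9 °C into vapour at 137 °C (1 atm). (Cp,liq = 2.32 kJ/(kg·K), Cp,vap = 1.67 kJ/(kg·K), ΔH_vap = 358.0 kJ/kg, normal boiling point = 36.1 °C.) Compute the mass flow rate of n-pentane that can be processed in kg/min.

ṁ = 6.52 kg/min

Δh = 2.32×(36.1−23.9) + 358.0 + 1.67×(137−36.1) = 554.81 kJ/kg
Q = 217 MJ/h = 60.278 kJ/s = 3616.7 kJ/min
ṁ = Q/Δh = 3616.7 / 554.81 = 6.5188 kg/min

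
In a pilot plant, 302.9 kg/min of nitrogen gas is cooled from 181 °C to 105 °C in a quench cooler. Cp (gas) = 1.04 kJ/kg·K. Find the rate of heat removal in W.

Q_c = 399000 W

Q = ṁ·Cp·ΔT = 302.9 × 1.04 × (105 − 181) = -23941 kJ/min
Converting: 23941 / 60 s = 399.02 kW
Cooling duty = 399020 W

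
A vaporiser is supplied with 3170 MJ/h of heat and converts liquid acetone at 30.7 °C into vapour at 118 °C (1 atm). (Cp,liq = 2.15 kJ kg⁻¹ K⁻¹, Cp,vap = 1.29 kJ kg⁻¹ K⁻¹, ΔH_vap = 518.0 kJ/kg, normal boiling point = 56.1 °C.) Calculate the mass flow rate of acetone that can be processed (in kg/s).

Δh = 2.15×(56.1−30.7) + 518.0 + 1.29×(118−56.1) = 652.46 kJ/kg
Q = 3170 MJ/h = 880.56 kJ/s = 880.56 kJ/s
ṁ = Q/Δh = 880.56 / 652.46 = 1.3496 kg/s

ṁ = 1.35 kg/s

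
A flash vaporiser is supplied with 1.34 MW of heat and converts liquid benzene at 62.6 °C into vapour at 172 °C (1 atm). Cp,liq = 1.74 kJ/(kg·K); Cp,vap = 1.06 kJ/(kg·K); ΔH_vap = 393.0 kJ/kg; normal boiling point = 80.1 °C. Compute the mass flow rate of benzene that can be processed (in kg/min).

Δh = 1.74×(80.1−62.6) + 393.0 + 1.06×(172−80.1) = 520.86 kJ/kg
Q = 1.34 MW = 1340 kJ/s = 80400 kJ/min
ṁ = Q/Δh = 80400 / 520.86 = 154.36 kg/min

ṁ = 154 kg/min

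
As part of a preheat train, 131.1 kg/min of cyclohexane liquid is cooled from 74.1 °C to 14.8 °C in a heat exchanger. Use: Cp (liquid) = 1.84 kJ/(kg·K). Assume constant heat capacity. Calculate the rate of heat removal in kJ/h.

Q = ṁ·Cp·ΔT = 131.1 × 1.84 × (14.8 − 74.1) = -14305 kJ/min
Converting: 14305 / 60 s = 238.41 kW
Cooling duty = 858270 kJ/h

Q_c = 858000 kJ/h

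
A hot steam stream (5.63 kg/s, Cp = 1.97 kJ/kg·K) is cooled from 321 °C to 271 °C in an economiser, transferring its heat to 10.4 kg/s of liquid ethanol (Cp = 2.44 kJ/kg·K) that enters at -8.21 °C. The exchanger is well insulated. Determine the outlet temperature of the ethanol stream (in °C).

Heat released by hot stream: Q = 5.63 × 1.97 × (321 − 271) = 554.55 kJ/s
Energy balance on cold side (adiabatic exchanger): Q = ṁ_c·Cp_c·(T_c,out − T_c,in)
T_c,out = -8.21 + 554.55/(10.4 × 2.44) = 13.644 °C

T_c,out = 13.6 °C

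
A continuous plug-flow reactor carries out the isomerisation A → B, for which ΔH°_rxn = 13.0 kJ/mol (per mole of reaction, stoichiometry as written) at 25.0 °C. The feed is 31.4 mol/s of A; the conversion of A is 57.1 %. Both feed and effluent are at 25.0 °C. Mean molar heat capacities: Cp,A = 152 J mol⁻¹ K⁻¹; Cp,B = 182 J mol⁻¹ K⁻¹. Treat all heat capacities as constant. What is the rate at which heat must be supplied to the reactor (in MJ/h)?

Extent of reaction ξ = 0.571 × 31.4 = 17.929 mol/s
Reaction term: ξ·ΔH°_rxn = 17.929 × 13.0 = 233.08 kJ/s
Q = ΔH = 233.08 kJ/s = 233.08 kW
Heat supplied = 839.1 MJ/h

Q_in = 839 MJ/h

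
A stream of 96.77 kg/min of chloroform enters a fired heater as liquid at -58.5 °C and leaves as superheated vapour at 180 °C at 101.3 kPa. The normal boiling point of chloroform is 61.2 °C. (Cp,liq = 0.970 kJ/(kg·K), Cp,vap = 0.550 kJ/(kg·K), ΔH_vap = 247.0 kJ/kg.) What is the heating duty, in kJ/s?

liquid -58.5→61.2 °C: 116.11 kJ/kg
vaporisation at 61.2 °C: 247 kJ/kg
vapour 61.2→180 °C: 65.34 kJ/kg
Δh = 116.11 + 247 + 65.34 = 428.45 kJ/kg
Q = ṁ·Δh = 96.77 kg/min × 428.45 kJ/kg = 41461 kJ/min
|Q| = 691.02 kW

Q = 691 kJ/s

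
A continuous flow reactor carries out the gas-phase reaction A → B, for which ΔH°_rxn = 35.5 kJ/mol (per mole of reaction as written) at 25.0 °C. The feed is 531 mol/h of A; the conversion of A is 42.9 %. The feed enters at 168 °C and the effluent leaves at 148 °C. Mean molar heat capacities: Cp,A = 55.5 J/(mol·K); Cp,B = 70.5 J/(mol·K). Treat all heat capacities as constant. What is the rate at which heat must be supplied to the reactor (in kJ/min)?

Extent of reaction ξ = 0.429 × 531 = 227.8 mol/h
Reaction term: ξ·ΔH°_rxn = 227.8 × 35.5 = 8086.9 kJ/h
Sensible, feed 168→25 °C: -4214.3 kJ/h
Outlet flows (mol/h): A 303.2, B 227.8
Sensible, products 25→148 °C: 4045.2 kJ/h
Q = ΔH = 7917.7 kJ/h = 2.1994 kW
Heat supplied = 131.96 kJ/min

Q_in = 132 kJ/min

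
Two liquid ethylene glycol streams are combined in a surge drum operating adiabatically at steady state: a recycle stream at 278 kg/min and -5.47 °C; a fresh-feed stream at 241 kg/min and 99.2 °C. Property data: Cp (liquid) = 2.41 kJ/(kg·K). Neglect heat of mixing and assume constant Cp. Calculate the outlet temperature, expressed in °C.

No heat crosses the boundary, so H_out = H_in.
Σ ṁᵢCp,ᵢTᵢ = 278×2.41×-5.47 + 241×2.41×99.2 = 53952
Σ ṁᵢCp,ᵢ = 278×2.41 + 241×2.41 = 1250.8
T_out = 53952 / 1250.8 = 43.134 °C

T_out = 43.1 °C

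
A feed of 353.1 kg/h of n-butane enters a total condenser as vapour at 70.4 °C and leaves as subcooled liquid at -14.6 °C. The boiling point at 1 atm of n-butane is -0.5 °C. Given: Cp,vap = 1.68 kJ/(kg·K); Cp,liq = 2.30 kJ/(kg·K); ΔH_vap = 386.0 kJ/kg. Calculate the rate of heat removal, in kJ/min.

vapour 70.4→-0.5 °C: -119.11 kJ/kg
condensation at -0.5 °C: -386 kJ/kg
liquid -0.5→-14.6 °C: -32.43 kJ/kg
Δh = -119.11 + -386 + -32.43 = -537.54 kJ/kg
Q = ṁ·Δh = 353.1 kg/h × -537.54 kJ/kg = -189810 kJ/h
|Q| = 52.724 kW = 3163.4 kJ/min

Q_c = 3160 kJ/min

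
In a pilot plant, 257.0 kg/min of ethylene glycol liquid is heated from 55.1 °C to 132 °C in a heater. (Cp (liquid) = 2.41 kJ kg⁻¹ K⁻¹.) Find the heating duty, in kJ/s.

Q = 794 kJ/s

Q = ṁ·Cp·ΔT = 257.0 × 2.41 × (132 − 55.1) = 47630 kJ/min
Converting: 47630 / 60 s = 793.83 kW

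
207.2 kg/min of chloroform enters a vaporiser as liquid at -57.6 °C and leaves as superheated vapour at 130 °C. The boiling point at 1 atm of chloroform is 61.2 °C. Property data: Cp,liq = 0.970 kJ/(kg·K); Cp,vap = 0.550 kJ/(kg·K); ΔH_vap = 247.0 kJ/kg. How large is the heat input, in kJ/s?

liquid -57.6→61.2 °C: 115.24 kJ/kg
vaporisation at 61.2 °C: 247 kJ/kg
vapour 61.2→130 °C: 37.84 kJ/kg
Δh = 115.24 + 247 + 37.84 = 400.08 kJ/kg
Q = ṁ·Δh = 207.2 kg/min × 400.08 kJ/kg = 82896 kJ/min
|Q| = 1381.6 kW

Q = 1380 kJ/s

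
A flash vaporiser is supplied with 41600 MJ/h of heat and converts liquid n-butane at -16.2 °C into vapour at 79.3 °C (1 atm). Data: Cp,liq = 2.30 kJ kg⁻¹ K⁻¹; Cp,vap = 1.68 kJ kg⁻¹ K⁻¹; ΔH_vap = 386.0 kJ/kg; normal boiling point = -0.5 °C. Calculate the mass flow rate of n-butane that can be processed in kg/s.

Δh = 2.30×(-0.5−-16.2) + 386.0 + 1.68×(79.3−-0.5) = 556.17 kJ/kg
Q = 41600 MJ/h = 11556 kJ/s = 11556 kJ/s
ṁ = Q/Δh = 11556 / 556.17 = 20.777 kg/s

ṁ = 20.8 kg/s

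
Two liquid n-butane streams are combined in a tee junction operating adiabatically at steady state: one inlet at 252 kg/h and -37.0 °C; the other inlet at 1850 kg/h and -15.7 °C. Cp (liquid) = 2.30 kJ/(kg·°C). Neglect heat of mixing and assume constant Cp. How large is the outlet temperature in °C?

T_out = -18.3 °C

Adiabatic, steady state ⇒ Σ ṁᵢCp,ᵢ(T_out − Tᵢ) = 0
T_out = Σ ṁᵢCp,ᵢTᵢ / Σ ṁᵢCp,ᵢ
      = -88249 / 4834.6 = -18.254 °C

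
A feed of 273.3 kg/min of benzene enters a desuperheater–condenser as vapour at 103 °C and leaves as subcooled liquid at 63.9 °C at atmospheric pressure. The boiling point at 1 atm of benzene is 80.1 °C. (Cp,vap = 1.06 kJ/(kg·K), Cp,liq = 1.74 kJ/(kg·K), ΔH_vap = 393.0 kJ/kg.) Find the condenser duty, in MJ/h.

vapour 103→80.1 °C: -24.274 kJ/kg
condensation at 80.1 °C: -393 kJ/kg
liquid 80.1→63.9 °C: -28.188 kJ/kg
Δh = -24.274 + -393 + -28.188 = -445.46 kJ/kg
Q = ṁ·Δh = 273.3 kg/min × -445.46 kJ/kg = -121740 kJ/min
|Q| = 2029.1 kW = 7304.7 MJ/h

Q_c = 7300 MJ/h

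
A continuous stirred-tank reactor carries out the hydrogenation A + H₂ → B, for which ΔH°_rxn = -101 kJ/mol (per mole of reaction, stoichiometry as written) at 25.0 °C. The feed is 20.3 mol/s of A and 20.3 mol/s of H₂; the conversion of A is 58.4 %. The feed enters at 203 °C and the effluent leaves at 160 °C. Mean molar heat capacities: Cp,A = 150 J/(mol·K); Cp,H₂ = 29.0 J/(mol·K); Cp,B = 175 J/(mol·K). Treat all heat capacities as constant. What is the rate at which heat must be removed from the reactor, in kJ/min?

Q_out = 81600 kJ/min

Extent of reaction ξ = 0.584 × 20.3 = 11.855 mol/s
Reaction term: ξ·ΔH°_rxn = 11.855 × -101 = -1197.4 kJ/s
Sensible, feed 203→25 °C: -646.8 kJ/s
Outlet flows (mol/s): A 8.4448, H₂ 8.4448, B 11.855
Sensible, products 25→160 °C: 484.15 kJ/s
Q = ΔH = -1360 kJ/s = -1360 kW
Heat removed = 81602 kJ/min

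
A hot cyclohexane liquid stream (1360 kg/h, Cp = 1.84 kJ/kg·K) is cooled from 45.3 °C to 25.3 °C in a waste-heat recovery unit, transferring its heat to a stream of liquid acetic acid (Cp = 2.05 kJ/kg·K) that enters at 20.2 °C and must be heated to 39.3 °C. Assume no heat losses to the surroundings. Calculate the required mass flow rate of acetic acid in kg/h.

Heat released by hot stream: Q = 1360 × 1.84 × (45.3 − 25.3) = 50048 kJ/h
Energy balance on cold side (adiabatic exchanger): Q = ṁ_c·Cp_c·(T_c,out − T_c,in)
ṁ_c = 50048 / [2.05 × (39.3 − 20.2)] = 1278.2 kg/h

ṁ_c = 1280 kg/h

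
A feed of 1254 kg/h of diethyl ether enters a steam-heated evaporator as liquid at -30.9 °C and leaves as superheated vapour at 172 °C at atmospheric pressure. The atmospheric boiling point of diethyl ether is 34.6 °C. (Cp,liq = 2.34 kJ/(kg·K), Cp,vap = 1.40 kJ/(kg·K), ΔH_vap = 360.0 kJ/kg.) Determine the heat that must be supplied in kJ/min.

Q = 14700 kJ/min

liquid -30.9→34.6 °C: 153.27 kJ/kg
vaporisation at 34.6 °C: 360 kJ/kg
vapour 34.6→172 °C: 192.36 kJ/kg
Δh = 153.27 + 360 + 192.36 = 705.63 kJ/kg
Q = ṁ·Δh = 1254 kg/h × 705.63 kJ/kg = 884860 kJ/h
|Q| = 245.79 kW = 14748 kJ/min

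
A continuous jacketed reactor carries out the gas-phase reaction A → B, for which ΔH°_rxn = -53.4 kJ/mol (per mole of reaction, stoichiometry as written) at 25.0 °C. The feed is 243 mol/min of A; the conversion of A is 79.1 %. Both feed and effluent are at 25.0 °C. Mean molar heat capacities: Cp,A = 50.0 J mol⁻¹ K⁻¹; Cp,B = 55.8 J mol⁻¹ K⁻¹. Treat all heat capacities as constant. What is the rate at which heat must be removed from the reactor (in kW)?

Q_out = 171 kW

Extent of reaction ξ = 0.791 × 243 = 192.21 mol/min
Reaction term: ξ·ΔH°_rxn = 192.21 × -53.4 = -10264 kJ/min
Q = ΔH = -10264 kJ/min = -171.07 kW
Heat removed = 171.07 kW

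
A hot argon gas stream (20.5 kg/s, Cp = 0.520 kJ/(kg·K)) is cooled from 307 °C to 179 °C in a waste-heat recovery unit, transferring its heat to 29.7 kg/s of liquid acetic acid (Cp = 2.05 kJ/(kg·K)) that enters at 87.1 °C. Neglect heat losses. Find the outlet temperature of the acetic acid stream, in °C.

T_c,out = 110 °C

Heat released by hot stream: Q = 20.5 × 0.520 × (307 − 179) = 1364.5 kJ/s
Energy balance on cold side (adiabatic exchanger): Q = ṁ_c·Cp_c·(T_c,out − T_c,in)
T_c,out = 87.1 + 1364.5/(29.7 × 2.05) = 109.51 °C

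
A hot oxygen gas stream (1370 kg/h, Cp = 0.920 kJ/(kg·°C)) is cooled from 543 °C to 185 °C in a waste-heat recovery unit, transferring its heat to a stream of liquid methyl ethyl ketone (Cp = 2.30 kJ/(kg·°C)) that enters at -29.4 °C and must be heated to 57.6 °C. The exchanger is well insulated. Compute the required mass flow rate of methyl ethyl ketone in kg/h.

ṁ_c = 2250 kg/h

Heat released by hot stream: Q = 1370 × 0.920 × (543 − 185) = 451220 kJ/h
Energy balance on cold side (adiabatic exchanger): Q = ṁ_c·Cp_c·(T_c,out − T_c,in)
ṁ_c = 451220 / [2.30 × (57.6 − -29.4)] = 2255 kg/h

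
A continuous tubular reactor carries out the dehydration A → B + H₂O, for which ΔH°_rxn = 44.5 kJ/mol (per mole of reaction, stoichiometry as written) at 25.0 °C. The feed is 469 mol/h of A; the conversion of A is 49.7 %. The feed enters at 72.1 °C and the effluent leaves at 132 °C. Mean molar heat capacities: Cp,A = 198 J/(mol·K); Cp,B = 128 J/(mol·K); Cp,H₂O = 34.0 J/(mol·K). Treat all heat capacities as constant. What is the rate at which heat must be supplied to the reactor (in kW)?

Extent of reaction ξ = 0.497 × 469 = 233.09 mol/h
Reaction term: ξ·ΔH°_rxn = 233.09 × 44.5 = 10373 kJ/h
Sensible, feed 72.1→25 °C: -4373.8 kJ/h
Outlet flows (mol/h): A 235.91, B 233.09, H₂O 233.09
Sensible, products 25→132 °C: 9038.4 kJ/h
Q = ΔH = 15037 kJ/h = 4.177 kW
Heat supplied = 4.177 kW

Q_in = 4.18 kW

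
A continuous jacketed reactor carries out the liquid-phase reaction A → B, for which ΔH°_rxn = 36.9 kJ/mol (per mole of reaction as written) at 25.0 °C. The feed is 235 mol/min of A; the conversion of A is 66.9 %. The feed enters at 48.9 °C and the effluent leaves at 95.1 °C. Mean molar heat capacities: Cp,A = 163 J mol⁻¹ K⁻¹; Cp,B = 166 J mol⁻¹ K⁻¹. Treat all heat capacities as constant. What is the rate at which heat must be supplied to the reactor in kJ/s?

Extent of reaction ξ = 0.669 × 235 = 157.22 mol/min
Reaction term: ξ·ΔH°_rxn = 157.22 × 36.9 = 5801.2 kJ/min
Sensible, feed 48.9→25 °C: -915.49 kJ/min
Outlet flows (mol/min): A 77.785, B 157.22
Sensible, products 25→95.1 °C: 2718.2 kJ/min
Q = ΔH = 7604 kJ/min = 126.73 kW
Heat supplied = 126.73 kJ/s

Q_in = 127 kJ/s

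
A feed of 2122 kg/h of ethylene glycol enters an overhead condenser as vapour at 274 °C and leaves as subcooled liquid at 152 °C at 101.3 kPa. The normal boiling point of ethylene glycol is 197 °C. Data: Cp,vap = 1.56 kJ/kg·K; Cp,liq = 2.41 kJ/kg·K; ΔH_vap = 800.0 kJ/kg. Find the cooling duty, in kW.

Q_c = 606 kW

vapour 274→197 °C: -120.12 kJ/kg
condensation at 197 °C: -800 kJ/kg
liquid 197→152 °C: -108.45 kJ/kg
Δh = -120.12 + -800 + -108.45 = -1028.6 kJ/kg
Q = ṁ·Δh = 2122 kg/h × -1028.6 kJ/kg = -2.1826e+06 kJ/h
|Q| = 606.28 kW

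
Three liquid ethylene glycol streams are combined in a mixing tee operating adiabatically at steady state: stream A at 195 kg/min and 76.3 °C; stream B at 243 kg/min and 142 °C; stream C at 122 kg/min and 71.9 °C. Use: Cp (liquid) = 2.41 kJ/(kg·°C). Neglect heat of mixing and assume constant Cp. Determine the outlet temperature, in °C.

T_out = 104 °C

Adiabatic, steady state ⇒ Σ ṁᵢCp,ᵢ(T_out − Tᵢ) = 0
T_out = Σ ṁᵢCp,ᵢTᵢ / Σ ṁᵢCp,ᵢ
      = 140160 / 1349.6 = 103.85 °C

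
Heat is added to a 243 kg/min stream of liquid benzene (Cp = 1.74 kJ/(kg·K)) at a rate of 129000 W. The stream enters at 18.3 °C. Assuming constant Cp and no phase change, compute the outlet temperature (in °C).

T_out = 36.6 °C

Q = 129000 W = 7740 kJ/min
ΔT = Q/(ṁ·Cp) = 7740/(243×1.74) = 18.306 K
T_out = 18.3 + 18.306 = 36.606 °C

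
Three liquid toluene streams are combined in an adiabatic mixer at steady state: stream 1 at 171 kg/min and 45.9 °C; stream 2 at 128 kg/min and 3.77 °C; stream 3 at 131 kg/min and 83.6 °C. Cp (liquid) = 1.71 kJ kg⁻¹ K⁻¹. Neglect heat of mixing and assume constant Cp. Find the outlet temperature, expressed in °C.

T_out = 44.8 °C

Energy balance with Q = 0: Σ ṁᵢCp,ᵢ(T_out − Tᵢ) = 0
T_out = Σ ṁᵢCp,ᵢTᵢ / Σ ṁᵢCp,ᵢ
      = 32974 / 735.3 = 44.844 °C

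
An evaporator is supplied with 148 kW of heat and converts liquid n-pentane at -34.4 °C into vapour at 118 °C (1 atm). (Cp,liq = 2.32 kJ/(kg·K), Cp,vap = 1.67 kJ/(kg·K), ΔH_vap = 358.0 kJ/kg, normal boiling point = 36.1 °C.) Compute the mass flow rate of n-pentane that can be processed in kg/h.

Δh = 2.32×(36.1−-34.4) + 358.0 + 1.67×(118−36.1) = 658.33 kJ/kg
Q = 148 kW = 148 kJ/s = 532800 kJ/h
ṁ = Q/Δh = 532800 / 658.33 = 809.32 kg/h

ṁ = 809 kg/h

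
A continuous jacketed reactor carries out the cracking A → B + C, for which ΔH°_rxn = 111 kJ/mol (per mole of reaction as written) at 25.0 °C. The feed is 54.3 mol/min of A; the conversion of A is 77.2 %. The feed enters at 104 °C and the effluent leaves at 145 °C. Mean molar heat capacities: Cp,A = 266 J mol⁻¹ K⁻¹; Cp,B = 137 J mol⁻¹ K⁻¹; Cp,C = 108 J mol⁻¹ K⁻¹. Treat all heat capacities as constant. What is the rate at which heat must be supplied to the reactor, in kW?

Extent of reaction ξ = 0.772 × 54.3 = 41.92 mol/min
Reaction term: ξ·ΔH°_rxn = 41.92 × 111 = 4653.1 kJ/min
Sensible, feed 104→25 °C: -1141.1 kJ/min
Outlet flows (mol/min): A 12.38, B 41.92, C 41.92
Sensible, products 25→145 °C: 1627.6 kJ/min
Q = ΔH = 5139.6 kJ/min = 85.661 kW
Heat supplied = 85.661 kW

Q_in = 85.7 kW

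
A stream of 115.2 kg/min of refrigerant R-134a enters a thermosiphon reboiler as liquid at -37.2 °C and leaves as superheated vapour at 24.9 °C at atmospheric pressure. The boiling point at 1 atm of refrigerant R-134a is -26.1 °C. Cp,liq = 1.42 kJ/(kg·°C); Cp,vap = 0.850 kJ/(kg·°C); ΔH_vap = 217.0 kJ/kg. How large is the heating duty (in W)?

Q = 530000 W

liquid -37.2→-26.1 °C: 15.762 kJ/kg
vaporisation at -26.1 °C: 217 kJ/kg
vapour -26.1→24.9 °C: 43.35 kJ/kg
Δh = 15.762 + 217 + 43.35 = 276.11 kJ/kg
Q = ṁ·Δh = 115.2 kg/min × 276.11 kJ/kg = 31808 kJ/min
|Q| = 530.14 kW = 530140 W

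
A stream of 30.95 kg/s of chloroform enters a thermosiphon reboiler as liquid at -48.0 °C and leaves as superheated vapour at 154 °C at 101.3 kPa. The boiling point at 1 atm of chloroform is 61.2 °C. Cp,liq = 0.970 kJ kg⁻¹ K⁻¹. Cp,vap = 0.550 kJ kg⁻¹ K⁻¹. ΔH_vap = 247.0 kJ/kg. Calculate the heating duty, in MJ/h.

liquid -48.0→61.2 °C: 105.92 kJ/kg
vaporisation at 61.2 °C: 247 kJ/kg
vapour 61.2→154 °C: 51.04 kJ/kg
Δh = 105.92 + 247 + 51.04 = 403.96 kJ/kg
Q = ṁ·Δh = 30.95 kg/s × 403.96 kJ/kg = 12503 kJ/s
|Q| = 12503 kW = 45010 MJ/h

Q = 45000 MJ/h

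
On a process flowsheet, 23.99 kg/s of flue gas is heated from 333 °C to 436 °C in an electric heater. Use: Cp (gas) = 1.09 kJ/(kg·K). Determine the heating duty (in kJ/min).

Q = ṁ·Cp·ΔT = 23.99 × 1.09 × (436 − 333) = 2693.4 kJ/s
Heating duty = 161600 kJ/min

Q = 162000 kJ/min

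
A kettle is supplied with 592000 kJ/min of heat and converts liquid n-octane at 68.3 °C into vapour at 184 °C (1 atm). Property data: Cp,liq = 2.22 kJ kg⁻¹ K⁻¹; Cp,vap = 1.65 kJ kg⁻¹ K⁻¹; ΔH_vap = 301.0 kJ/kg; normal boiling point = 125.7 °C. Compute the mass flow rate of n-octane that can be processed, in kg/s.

ṁ = 18.8 kg/s

Δh = 2.22×(125.7−68.3) + 301.0 + 1.65×(184−125.7) = 524.62 kJ/kg
Q = 592000 kJ/min = 9866.7 kJ/s = 9866.7 kJ/s
ṁ = Q/Δh = 9866.7 / 524.62 = 18.807 kg/s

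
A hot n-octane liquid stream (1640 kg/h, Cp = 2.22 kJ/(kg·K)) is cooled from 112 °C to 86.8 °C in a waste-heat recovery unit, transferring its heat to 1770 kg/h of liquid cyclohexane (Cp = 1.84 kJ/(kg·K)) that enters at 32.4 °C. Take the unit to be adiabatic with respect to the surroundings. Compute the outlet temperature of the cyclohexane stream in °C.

T_c,out = 60.6 °C

Heat released by hot stream: Q = 1640 × 2.22 × (112 − 86.8) = 91748 kJ/h
Energy balance on cold side (adiabatic exchanger): Q = ṁ_c·Cp_c·(T_c,out − T_c,in)
T_c,out = 32.4 + 91748/(1770 × 1.84) = 60.571 °C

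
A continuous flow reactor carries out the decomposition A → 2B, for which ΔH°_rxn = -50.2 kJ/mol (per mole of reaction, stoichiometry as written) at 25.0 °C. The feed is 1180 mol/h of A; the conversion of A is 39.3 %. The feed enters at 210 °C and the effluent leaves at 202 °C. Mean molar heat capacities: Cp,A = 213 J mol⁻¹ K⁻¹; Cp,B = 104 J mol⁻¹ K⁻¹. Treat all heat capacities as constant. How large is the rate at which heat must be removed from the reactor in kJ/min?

Extent of reaction ξ = 0.393 × 1180 = 463.74 mol/h
Reaction term: ξ·ΔH°_rxn = 463.74 × -50.2 = -23280 kJ/h
Sensible, feed 210→25 °C: -46498 kJ/h
Outlet flows (mol/h): A 716.26, B 927.48
Sensible, products 25→202 °C: 44077 kJ/h
Q = ΔH = -25701 kJ/h = -7.1391 kW
Heat removed = 428.35 kJ/min

Q_out = 428 kJ/min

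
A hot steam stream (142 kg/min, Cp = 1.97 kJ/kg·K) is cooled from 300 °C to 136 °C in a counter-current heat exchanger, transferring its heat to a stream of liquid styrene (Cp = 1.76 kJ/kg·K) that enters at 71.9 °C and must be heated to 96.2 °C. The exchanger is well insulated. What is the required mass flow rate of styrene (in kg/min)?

Heat released by hot stream: Q = 142 × 1.97 × (300 − 136) = 45877 kJ/min
Energy balance on cold side (adiabatic exchanger): Q = ṁ_c·Cp_c·(T_c,out − T_c,in)
ṁ_c = 45877 / [1.76 × (96.2 − 71.9)] = 1072.7 kg/min

ṁ_c = 1070 kg/min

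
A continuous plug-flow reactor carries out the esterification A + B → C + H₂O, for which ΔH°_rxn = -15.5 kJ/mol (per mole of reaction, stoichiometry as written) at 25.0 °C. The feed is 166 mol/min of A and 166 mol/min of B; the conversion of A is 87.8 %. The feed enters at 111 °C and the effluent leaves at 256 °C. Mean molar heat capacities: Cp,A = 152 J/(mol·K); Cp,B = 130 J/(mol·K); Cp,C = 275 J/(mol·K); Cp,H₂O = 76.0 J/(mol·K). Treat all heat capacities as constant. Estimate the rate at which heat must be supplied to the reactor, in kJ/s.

Extent of reaction ξ = 0.878 × 166 = 145.75 mol/min
Reaction term: ξ·ΔH°_rxn = 145.75 × -15.5 = -2259.1 kJ/min
Sensible, feed 111→25 °C: -4025.8 kJ/min
Outlet flows (mol/min): A 20.252, B 20.252, C 145.75, H₂O 145.75
Sensible, products 25→256 °C: 13137 kJ/min
Q = ΔH = 6851.7 kJ/min = 114.2 kW
Heat supplied = 114.2 kJ/s

Q_in = 114 kJ/s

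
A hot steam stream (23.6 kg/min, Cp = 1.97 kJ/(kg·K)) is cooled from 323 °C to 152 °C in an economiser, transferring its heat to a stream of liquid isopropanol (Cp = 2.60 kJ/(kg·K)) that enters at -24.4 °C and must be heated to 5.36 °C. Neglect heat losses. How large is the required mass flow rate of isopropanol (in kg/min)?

Heat released by hot stream: Q = 23.6 × 1.97 × (323 − 152) = 7950.1 kJ/min
Energy balance on cold side (adiabatic exchanger): Q = ṁ_c·Cp_c·(T_c,out − T_c,in)
ṁ_c = 7950.1 / [2.60 × (5.36 − -24.4)] = 102.75 kg/min

ṁ_c = 103 kg/min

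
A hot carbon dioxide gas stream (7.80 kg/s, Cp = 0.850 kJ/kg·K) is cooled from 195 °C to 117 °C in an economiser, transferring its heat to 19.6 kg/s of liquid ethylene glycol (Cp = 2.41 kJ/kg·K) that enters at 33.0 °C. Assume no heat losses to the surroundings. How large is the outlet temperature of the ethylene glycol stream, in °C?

Heat released by hot stream: Q = 7.80 × 0.850 × (195 − 117) = 517.14 kJ/s
Energy balance on cold side (adiabatic exchanger): Q = ṁ_c·Cp_c·(T_c,out − T_c,in)
T_c,out = 33.0 + 517.14/(19.6 × 2.41) = 43.948 °C

T_c,out = 43.9 °C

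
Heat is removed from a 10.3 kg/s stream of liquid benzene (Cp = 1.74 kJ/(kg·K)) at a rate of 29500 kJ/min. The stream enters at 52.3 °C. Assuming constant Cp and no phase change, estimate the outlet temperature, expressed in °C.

T_out = 24.9 °C

Q = 29500 kJ/min = 491.67 kJ/s
ΔT = Q/(ṁ·Cp) = 491.67/(10.3×1.74) = 27.434 K
T_out = 52.3 − 27.434 = 24.866 °C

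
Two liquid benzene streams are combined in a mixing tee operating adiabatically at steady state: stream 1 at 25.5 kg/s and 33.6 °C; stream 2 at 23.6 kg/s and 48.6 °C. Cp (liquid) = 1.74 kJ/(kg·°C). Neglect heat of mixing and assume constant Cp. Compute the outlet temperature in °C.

No heat crosses the boundary, so H_out = H_in.
T_out = Σ ṁᵢCp,ᵢTᵢ / Σ ṁᵢCp,ᵢ
      = 3486.5 / 85.434 = 40.81 °C

T_out = 40.8 °C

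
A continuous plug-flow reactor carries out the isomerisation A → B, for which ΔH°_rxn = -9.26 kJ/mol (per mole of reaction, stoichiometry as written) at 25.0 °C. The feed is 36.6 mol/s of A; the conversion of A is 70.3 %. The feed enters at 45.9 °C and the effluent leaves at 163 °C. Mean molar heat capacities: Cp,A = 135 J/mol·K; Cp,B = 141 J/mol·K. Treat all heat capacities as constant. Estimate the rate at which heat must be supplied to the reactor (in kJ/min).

Q_in = 21700 kJ/min

Extent of reaction ξ = 0.703 × 36.6 = 25.73 mol/s
Reaction term: ξ·ΔH°_rxn = 25.73 × -9.26 = -238.26 kJ/s
Sensible, feed 45.9→25 °C: -103.27 kJ/s
Outlet flows (mol/s): A 10.87, B 25.73
Sensible, products 25→163 °C: 703.16 kJ/s
Q = ΔH = 361.64 kJ/s = 361.64 kW
Heat supplied = 21698 kJ/min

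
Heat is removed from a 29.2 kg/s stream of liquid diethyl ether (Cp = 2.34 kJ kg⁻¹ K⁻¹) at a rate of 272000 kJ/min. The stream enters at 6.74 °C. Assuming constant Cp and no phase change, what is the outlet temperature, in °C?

T_out = -59.6 °C

Q = 272000 kJ/min = 4533.3 kJ/s
ΔT = Q/(ṁ·Cp) = 4533.3/(29.2×2.34) = 66.347 K
T_out = 6.74 − 66.347 = -59.607 °C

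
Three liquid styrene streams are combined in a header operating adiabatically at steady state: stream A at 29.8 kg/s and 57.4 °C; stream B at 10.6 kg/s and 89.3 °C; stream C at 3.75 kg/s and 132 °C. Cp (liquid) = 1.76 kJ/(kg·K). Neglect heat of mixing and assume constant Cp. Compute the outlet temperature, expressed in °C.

T_out = 71.4 °C

No heat crosses the boundary, so H_out = H_in.
T_out = Σ ṁᵢCp,ᵢTᵢ / Σ ṁᵢCp,ᵢ
      = 5547.7 / 77.704 = 71.395 °C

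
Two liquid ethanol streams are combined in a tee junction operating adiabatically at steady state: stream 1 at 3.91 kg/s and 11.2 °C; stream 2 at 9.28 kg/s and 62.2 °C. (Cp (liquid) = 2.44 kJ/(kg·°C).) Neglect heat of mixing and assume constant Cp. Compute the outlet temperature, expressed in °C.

T_out = 47.1 °C

Energy balance with Q = 0: Σ ṁᵢCp,ᵢ(T_out − Tᵢ) = 0
T_out = Σ ṁᵢCp,ᵢTᵢ / Σ ṁᵢCp,ᵢ
      = 1515.3 / 32.184 = 47.082 °C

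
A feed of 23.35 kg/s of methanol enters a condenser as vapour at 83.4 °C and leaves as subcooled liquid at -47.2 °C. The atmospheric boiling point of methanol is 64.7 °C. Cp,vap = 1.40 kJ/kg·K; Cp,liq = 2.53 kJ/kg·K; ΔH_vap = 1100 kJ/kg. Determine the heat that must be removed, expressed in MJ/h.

Q_c = 118000 MJ/h

vapour 83.4→64.7 °C: -26.18 kJ/kg
condensation at 64.7 °C: -1100 kJ/kg
liquid 64.7→-47.2 °C: -283.11 kJ/kg
Δh = -26.18 + -1100 + -283.11 = -1409.3 kJ/kg
Q = ṁ·Δh = 23.35 kg/s × -1409.3 kJ/kg = -32907 kJ/s
|Q| = 32907 kW = 118460 MJ/h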